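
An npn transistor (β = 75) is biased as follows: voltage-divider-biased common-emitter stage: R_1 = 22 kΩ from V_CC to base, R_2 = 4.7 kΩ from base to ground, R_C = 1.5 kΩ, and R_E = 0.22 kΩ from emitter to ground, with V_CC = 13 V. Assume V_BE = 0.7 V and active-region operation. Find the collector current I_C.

Thevenize the base divider: V_Th = V_CC·R_2/(R_1+R_2) = 13×4.7/26.7 = 2.29 V, R_Th = R_1‖R_2 = 3.87 kΩ.
Base-emitter loop: V_Th = I_B·R_Th + V_BE + (β+1)I_B·R_E, so I_B = (2.29 − 0.7) / (3.87 + 76×0.22) = 0.0771 mA.
I_C = β·I_B = 75×0.0771 = 5.79 mA, and I_E = (β+1)I_B = 5.86 mA.
V_CE = V_CC − I_C·R_C − I_E·R_E = 13 − 5.79×1.5 − 5.86×0.22 = 3.03 V.
V_CE = 3.03 V > 0.2 V confirms active-region operation.

I_C ≈ 5.8 mA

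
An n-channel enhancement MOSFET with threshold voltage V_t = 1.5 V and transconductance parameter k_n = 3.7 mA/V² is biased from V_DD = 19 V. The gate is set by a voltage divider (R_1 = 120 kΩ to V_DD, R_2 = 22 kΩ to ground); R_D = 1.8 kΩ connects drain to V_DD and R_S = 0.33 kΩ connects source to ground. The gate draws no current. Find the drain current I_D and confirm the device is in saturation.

V_G = V_DD·R_2/(R_1+R_2) = 19×22/142 = 2.94 V.
Assume saturation: I_D = (k_n/2)(V_GS − V_t)² with V_GS = V_G − I_D·R_S = 2.94 − 0.33·I_D.
Substituting gives 0.201·I_D² − 2.76·I_D + 3.86 = 0, with roots I_D = 1.58 or 12.1 mA.
The root I_D = 12.1 mA gives V_GS = -1.06 V ≤ V_t, so take I_D = 1.58 mA.
Then V_GS = 2.42 V and V_DS = V_DD − I_D(R_D+R_S) = 19 − 1.58×2.13 = 15.6 V.
Saturation requires V_DS ≥ V_GS − V_t = 0.923 V; 15.6 ≥ 0.923 ✓.

I_D ≈ 1.6 mA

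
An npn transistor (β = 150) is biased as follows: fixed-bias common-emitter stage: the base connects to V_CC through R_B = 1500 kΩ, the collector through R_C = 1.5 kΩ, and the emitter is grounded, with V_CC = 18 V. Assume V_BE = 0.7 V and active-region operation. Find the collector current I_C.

Base loop: V_CC = I_B·R_B + V_BE, so I_B = (18 − 0.7)/1500 kΩ = 0.0115 mA.
In the active region I_C = β·I_B = 150 × 0.0115 = 1.73 mA.
Collector loop: V_CE = V_CC − I_C·R_C = 18 − 1.73×1.5 = 15.4 V.
Since V_CE = 15.4 V > V_CE(sat) ≈ 0.2 V, the transistor is in the active region as assumed.

I_C ≈ 1.7 mA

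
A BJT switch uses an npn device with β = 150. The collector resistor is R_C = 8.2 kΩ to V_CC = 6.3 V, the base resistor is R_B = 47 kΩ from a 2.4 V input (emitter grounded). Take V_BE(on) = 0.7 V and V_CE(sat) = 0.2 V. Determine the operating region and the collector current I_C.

saturation; I_C ≈ 0.74 mA

Assume active: I_B = (2.4 − 0.7)/47 = 0.0362 mA, giving I_C = β·I_B = 5.43 mA.
But then V_CE = 6.3 − 5.43×8.2 = -38.2 V < V_CE(sat) = 0.2 V — impossible in the active region.
So the transistor is saturated. With V_CE = 0.2 V, I_C = (V_CC − 0.2)/R_C = 6.1/8.2 = 0.744 mA.
Check: β·I_B = 5.43 mA > I_C = 0.744 mA, confirming saturation.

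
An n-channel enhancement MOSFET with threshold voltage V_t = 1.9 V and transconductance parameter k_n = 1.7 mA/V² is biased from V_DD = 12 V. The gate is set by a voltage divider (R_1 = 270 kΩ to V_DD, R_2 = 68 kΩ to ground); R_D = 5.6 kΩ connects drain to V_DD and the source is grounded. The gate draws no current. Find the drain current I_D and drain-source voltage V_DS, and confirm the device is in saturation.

I_D ≈ 0.22 mA, V_DS ≈ 11 V

V_G = V_DD·R_2/(R_1+R_2) = 12×68/338 = 2.41 V. With the source grounded, V_GS = V_G = 2.41 V.
Assume saturation: I_D = (k_n/2)(V_GS − V_t)² = (1.7/2)×(2.41 − 1.9)² = 0.85×0.514² = 0.225 mA.
V_DS = V_DD − I_D·R_D = 12 − 0.225×5.6 = 10.7 V.
Saturation requires V_DS ≥ V_GS − V_t = 0.514 V; 10.7 ≥ 0.514 ✓.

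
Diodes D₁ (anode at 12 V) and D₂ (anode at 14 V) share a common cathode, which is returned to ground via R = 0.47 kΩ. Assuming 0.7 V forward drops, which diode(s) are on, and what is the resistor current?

Only D₂ conducts; I_R ≈ 28 mA

Assume both conduct. Then node N would need to be at both 12−0.7 = 11.3 V and 14−0.7 = 13.3 V, which is impossible.
Assume only D₂ conducts: V_N = 14 − 0.7 = 13.3 V, so I_R = 13.3/0.47 = 28.3 mA.
Check D₁: its anode-to-cathode voltage is 12 − 13.3 = -1.3 V < 0.7 V, so it is off. The assumption is consistent.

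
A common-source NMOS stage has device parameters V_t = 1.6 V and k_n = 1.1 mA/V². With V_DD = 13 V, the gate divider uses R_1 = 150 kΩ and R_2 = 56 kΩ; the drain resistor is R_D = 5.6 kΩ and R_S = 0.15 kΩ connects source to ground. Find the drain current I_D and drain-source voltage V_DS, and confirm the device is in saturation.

V_G = V_DD·R_2/(R_1+R_2) = 13×56/206 = 3.53 V.
Assume saturation: I_D = (k_n/2)(V_GS − V_t)² with V_GS = V_G − I_D·R_S = 3.53 − 0.15·I_D.
Substituting gives 0.0124·I_D² − 1.32·I_D + 2.06 = 0, with roots I_D = 1.58 or 105 mA.
The root I_D = 105 mA gives V_GS = -12.2 V ≤ V_t, so take I_D = 1.58 mA.
Then V_GS = 3.3 V and V_DS = V_DD − I_D(R_D+R_S) = 13 − 1.58×5.75 = 3.9 V.
Saturation requires V_DS ≥ V_GS − V_t = 1.7 V; 3.9 ≥ 1.7 ✓.

I_D ≈ 1.6 mA, V_DS ≈ 3.9 V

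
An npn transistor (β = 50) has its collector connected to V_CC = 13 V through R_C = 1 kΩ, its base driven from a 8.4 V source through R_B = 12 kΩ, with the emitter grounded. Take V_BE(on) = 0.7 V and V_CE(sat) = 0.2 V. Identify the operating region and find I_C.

saturation; I_C ≈ 13 mA

Assume active: I_B = (8.4 − 0.7)/12 = 0.642 mA, giving I_C = β·I_B = 32.1 mA.
But then V_CE = 13 − 32.1×1 = -19.1 V < V_CE(sat) = 0.2 V — impossible in the active region.
So the transistor is saturated. With V_CE = 0.2 V, I_C = (V_CC − 0.2)/R_C = 12.8/1 = 12.8 mA.
Check: β·I_B = 32.1 mA > I_C = 12.8 mA, confirming saturation.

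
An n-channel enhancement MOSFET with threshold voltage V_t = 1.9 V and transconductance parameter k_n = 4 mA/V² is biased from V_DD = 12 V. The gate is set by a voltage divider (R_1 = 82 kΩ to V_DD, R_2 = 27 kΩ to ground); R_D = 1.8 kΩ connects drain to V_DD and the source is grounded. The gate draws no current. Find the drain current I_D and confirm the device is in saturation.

I_D ≈ 2.3 mA

V_G = V_DD·R_2/(R_1+R_2) = 12×27/109 = 2.97 V. With the source grounded, V_GS = V_G = 2.97 V.
Assume saturation: I_D = (k_n/2)(V_GS − V_t)² = (4/2)×(2.97 − 1.9)² = 2×1.07² = 2.3 mA.
V_DS = V_DD − I_D·R_D = 12 − 2.3×1.8 = 7.86 V.
Saturation requires V_DS ≥ V_GS − V_t = 1.07 V; 7.86 ≥ 1.07 ✓.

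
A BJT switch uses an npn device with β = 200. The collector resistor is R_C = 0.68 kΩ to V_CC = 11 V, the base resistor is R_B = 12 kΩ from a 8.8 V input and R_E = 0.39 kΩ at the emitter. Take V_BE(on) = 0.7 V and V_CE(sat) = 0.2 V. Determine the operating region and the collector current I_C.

saturation; I_C ≈ 10 mA

Assume active: I_B = (8.8 − 0.7)/(12 + 201×0.39) = 0.0896 mA, I_C = β·I_B = 17.9 mA.
Then V_CE = 11 − 17.9×0.68 − 18×0.39 = -8.21 V < 0.2 V — the active assumption fails.
Re-solve with V_CE = 0.2 V. KCL at the emitter: V_E/R_E = (V_BB−0.7−V_E)/R_B + (V_CC−0.2−V_E)/R_C, giving V_E = 4.02 V.
I_C = (V_CC − 0.2 − V_E)/R_C = (10.8 − 4.02)/0.68 = 9.97 mA.
Check: I_B = (8.1 − 4.02)/12 = 0.34 mA, and β·I_B = 68 mA > I_C, confirming saturation.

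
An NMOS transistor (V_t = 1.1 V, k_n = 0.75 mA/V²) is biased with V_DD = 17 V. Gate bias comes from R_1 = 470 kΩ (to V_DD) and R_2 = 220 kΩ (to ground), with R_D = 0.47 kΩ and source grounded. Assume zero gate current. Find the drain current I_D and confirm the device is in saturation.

I_D ≈ 7 mA

V_G = V_DD·R_2/(R_1+R_2) = 17×220/690 = 5.42 V. With the source grounded, V_GS = V_G = 5.42 V.
Assume saturation: I_D = (k_n/2)(V_GS − V_t)² = (0.75/2)×(5.42 − 1.1)² = 0.375×4.32² = 7 mA.
V_DS = V_DD − I_D·R_D = 17 − 7×0.47 = 13.7 V.
Saturation requires V_DS ≥ V_GS − V_t = 4.32 V; 13.7 ≥ 4.32 ✓.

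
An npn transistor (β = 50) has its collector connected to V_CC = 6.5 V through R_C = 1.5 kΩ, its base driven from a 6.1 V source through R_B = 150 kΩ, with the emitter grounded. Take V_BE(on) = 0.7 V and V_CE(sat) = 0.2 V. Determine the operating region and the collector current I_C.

active; I_C ≈ 1.8 mA

Assume active. Base-emitter loop: I_B = (V_BB − V_BE)/R_B = (6.1 − 0.7)/150 = 0.036 mA.
I_C = β·I_B = 50×0.036 = 1.8 mA.
V_CE = V_CC − I_C·R_C = 6.5 − 1.8×1.5 = 3.8 V > V_CE(sat), so the active-region assumption holds.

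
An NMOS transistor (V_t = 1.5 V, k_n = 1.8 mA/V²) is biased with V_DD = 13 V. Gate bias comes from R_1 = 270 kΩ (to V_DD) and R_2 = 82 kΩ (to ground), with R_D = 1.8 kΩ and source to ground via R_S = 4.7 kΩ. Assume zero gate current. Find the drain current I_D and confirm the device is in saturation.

V_G = V_DD·R_2/(R_1+R_2) = 13×82/352 = 3.03 V.
Assume saturation: I_D = (k_n/2)(V_GS − V_t)² with V_GS = V_G − I_D·R_S = 3.03 − 4.7·I_D.
Substituting gives 19.9·I_D² − 13.9·I_D + 2.1 = 0, with roots I_D = 0.22 or 0.481 mA.
The root I_D = 0.481 mA gives V_GS = 0.769 V ≤ V_t, so take I_D = 0.22 mA.
Then V_GS = 1.99 V and V_DS = V_DD − I_D(R_D+R_S) = 13 − 0.22×6.5 = 11.6 V.
Saturation requires V_DS ≥ V_GS − V_t = 0.494 V; 11.6 ≥ 0.494 ✓.

I_D ≈ 0.22 mA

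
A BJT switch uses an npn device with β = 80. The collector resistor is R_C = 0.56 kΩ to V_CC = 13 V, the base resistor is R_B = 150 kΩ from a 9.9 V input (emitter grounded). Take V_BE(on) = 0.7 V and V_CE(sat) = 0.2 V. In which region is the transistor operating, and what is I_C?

active; I_C ≈ 4.9 mA

Assume active. Base-emitter loop: I_B = (V_BB − V_BE)/R_B = (9.9 − 0.7)/150 = 0.0613 mA.
I_C = β·I_B = 80×0.0613 = 4.91 mA.
V_CE = V_CC − I_C·R_C = 13 − 4.91×0.56 = 10.3 V > V_CE(sat), so the active-region assumption holds.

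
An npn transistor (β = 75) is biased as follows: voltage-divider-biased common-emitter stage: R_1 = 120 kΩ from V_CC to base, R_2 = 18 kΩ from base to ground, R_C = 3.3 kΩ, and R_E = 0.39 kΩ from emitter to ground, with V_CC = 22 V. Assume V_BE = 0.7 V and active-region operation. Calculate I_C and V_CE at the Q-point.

I_C ≈ 3.6 mA, V_CE ≈ 8.7 V

Thevenize the base divider: V_Th = V_CC·R_2/(R_1+R_2) = 22×18/138 = 2.87 V, R_Th = R_1‖R_2 = 15.7 kΩ.
Base-emitter loop: V_Th = I_B·R_Th + V_BE + (β+1)I_B·R_E, so I_B = (2.87 − 0.7) / (15.7 + 76×0.39) = 0.0479 mA.
I_C = β·I_B = 75×0.0479 = 3.59 mA, and I_E = (β+1)I_B = 3.64 mA.
V_CE = V_CC − I_C·R_C − I_E·R_E = 22 − 3.59×3.3 − 3.64×0.39 = 8.72 V.
V_CE = 8.72 V > 0.2 V confirms active-region operation.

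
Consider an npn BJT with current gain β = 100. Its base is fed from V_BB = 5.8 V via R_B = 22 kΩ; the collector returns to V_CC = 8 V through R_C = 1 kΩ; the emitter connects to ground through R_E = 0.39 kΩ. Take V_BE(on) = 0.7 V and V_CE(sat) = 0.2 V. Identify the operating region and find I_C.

Assume active: I_B = (5.8 − 0.7)/(22 + 101×0.39) = 0.0831 mA, I_C = β·I_B = 8.31 mA.
Then V_CE = 8 − 8.31×1 − 8.39×0.39 = -3.58 V < 0.2 V — the active assumption fails.
Re-solve with V_CE = 0.2 V. KCL at the emitter: V_E/R_E = (V_BB−0.7−V_E)/R_B + (V_CC−0.2−V_E)/R_C, giving V_E = 2.23 V.
I_C = (V_CC − 0.2 − V_E)/R_C = (7.8 − 2.23)/1 = 5.57 mA.
Check: I_B = (5.1 − 2.23)/22 = 0.131 mA, and β·I_B = 13.1 mA > I_C, confirming saturation.

saturation; I_C ≈ 5.6 mA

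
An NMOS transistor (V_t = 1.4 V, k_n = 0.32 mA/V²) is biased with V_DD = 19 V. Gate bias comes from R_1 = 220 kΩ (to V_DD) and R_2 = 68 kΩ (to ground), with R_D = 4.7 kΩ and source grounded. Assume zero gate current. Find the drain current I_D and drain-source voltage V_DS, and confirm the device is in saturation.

V_G = V_DD·R_2/(R_1+R_2) = 19×68/288 = 4.49 V. With the source grounded, V_GS = V_G = 4.49 V.
Assume saturation: I_D = (k_n/2)(V_GS − V_t)² = (0.32/2)×(4.49 − 1.4)² = 0.16×3.09² = 1.52 mA.
V_DS = V_DD − I_D·R_D = 19 − 1.52×4.7 = 11.8 V.
Saturation requires V_DS ≥ V_GS − V_t = 3.09 V; 11.8 ≥ 3.09 ✓.

I_D ≈ 1.5 mA, V_DS ≈ 12 V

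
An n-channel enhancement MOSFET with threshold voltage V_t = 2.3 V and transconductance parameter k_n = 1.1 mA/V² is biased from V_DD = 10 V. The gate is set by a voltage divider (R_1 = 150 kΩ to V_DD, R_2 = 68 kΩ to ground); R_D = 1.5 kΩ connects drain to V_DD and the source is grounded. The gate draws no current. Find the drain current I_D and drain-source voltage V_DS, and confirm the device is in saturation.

I_D ≈ 0.37 mA, V_DS ≈ 9.4 V

V_G = V_DD·R_2/(R_1+R_2) = 10×68/218 = 3.12 V. With the source grounded, V_GS = V_G = 3.12 V.
Assume saturation: I_D = (k_n/2)(V_GS − V_t)² = (1.1/2)×(3.12 − 2.3)² = 0.55×0.819² = 0.369 mA.
V_DS = V_DD − I_D·R_D = 10 − 0.369×1.5 = 9.45 V.
Saturation requires V_DS ≥ V_GS − V_t = 0.819 V; 9.45 ≥ 0.819 ✓.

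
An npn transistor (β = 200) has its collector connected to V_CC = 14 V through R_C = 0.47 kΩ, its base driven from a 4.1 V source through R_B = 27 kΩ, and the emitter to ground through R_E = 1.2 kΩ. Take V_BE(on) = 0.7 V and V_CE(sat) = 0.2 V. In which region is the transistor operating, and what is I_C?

Assume active. Base-emitter loop: I_B = (V_BB − V_BE)/(R_B + (β+1)R_E) = (4.1 − 0.7)/(27 + 201×1.2) = 0.0127 mA.
I_C = β·I_B = 200×0.0127 = 2.54 mA.
V_CE = V_CC − I_C·R_C − I_E·R_E = 14 − 2.54×0.47 − 2.55×1.2 = 9.75 V > V_CE(sat), so the active-region assumption holds.

active; I_C ≈ 2.5 mA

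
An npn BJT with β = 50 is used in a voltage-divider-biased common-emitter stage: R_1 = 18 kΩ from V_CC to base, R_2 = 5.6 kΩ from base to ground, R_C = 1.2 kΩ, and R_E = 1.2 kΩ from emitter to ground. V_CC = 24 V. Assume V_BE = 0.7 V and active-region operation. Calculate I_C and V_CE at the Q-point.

Thevenize the base divider: V_Th = V_CC·R_2/(R_1+R_2) = 24×5.6/23.6 = 5.69 V, R_Th = R_1‖R_2 = 4.27 kΩ.
Base-emitter loop: V_Th = I_B·R_Th + V_BE + (β+1)I_B·R_E, so I_B = (5.69 − 0.7) / (4.27 + 51×1.2) = 0.0763 mA.
I_C = β·I_B = 50×0.0763 = 3.81 mA, and I_E = (β+1)I_B = 3.89 mA.
V_CE = V_CC − I_C·R_C − I_E·R_E = 24 − 3.81×1.2 − 3.89×1.2 = 14.8 V.
V_CE = 14.8 V > 0.2 V confirms active-region operation.

I_C ≈ 3.8 mA, V_CE ≈ 15 V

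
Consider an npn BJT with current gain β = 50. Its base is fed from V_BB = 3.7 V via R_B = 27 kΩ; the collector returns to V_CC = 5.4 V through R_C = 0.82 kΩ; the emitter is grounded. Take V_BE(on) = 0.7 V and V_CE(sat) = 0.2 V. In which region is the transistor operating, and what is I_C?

Assume active. Base-emitter loop: I_B = (V_BB − V_BE)/R_B = (3.7 − 0.7)/27 = 0.111 mA.
I_C = β·I_B = 50×0.111 = 5.56 mA.
V_CE = V_CC − I_C·R_C = 5.4 − 5.56×0.82 = 0.844 V > V_CE(sat), so the active-region assumption holds.

active; I_C ≈ 5.6 mA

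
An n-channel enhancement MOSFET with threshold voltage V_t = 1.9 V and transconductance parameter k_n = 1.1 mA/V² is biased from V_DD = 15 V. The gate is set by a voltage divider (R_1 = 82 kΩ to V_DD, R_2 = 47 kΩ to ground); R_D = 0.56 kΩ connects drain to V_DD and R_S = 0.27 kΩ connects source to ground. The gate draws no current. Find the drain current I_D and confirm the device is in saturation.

V_G = V_DD·R_2/(R_1+R_2) = 15×47/129 = 5.47 V.
Assume saturation: I_D = (k_n/2)(V_GS − V_t)² with V_GS = V_G − I_D·R_S = 5.47 − 0.27·I_D.
Substituting gives 0.0401·I_D² − 2.06·I_D + 6.99 = 0, with roots I_D = 3.66 or 47.7 mA.
The root I_D = 47.7 mA gives V_GS = -7.41 V ≤ V_t, so take I_D = 3.66 mA.
Then V_GS = 4.48 V and V_DS = V_DD − I_D(R_D+R_S) = 15 − 3.66×0.83 = 12 V.
Saturation requires V_DS ≥ V_GS − V_t = 2.58 V; 12 ≥ 2.58 ✓.

I_D ≈ 3.7 mA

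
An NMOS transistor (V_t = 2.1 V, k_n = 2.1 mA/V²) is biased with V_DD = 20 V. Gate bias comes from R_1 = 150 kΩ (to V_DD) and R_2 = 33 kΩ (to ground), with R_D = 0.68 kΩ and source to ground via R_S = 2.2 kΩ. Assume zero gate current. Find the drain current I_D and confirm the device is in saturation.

V_G = V_DD·R_2/(R_1+R_2) = 20×33/183 = 3.61 V.
Assume saturation: I_D = (k_n/2)(V_GS − V_t)² with V_GS = V_G − I_D·R_S = 3.61 − 2.2·I_D.
Substituting gives 5.08·I_D² − 7.96·I_D + 2.38 = 0, with roots I_D = 0.403 or 1.16 mA.
The root I_D = 1.16 mA gives V_GS = 1.05 V ≤ V_t, so take I_D = 0.403 mA.
Then V_GS = 2.72 V and V_DS = V_DD − I_D(R_D+R_S) = 20 − 0.403×2.88 = 18.8 V.
Saturation requires V_DS ≥ V_GS − V_t = 0.62 V; 18.8 ≥ 0.62 ✓.

I_D ≈ 0.4 mA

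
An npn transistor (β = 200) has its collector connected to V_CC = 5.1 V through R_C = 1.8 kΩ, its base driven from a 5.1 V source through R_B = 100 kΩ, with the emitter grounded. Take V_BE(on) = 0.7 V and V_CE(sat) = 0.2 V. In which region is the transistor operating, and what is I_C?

Assume active: I_B = (5.1 − 0.7)/100 = 0.044 mA, giving I_C = β·I_B = 8.8 mA.
But then V_CE = 5.1 − 8.8×1.8 = -10.7 V < V_CE(sat) = 0.2 V — impossible in the active region.
So the transistor is saturated. With V_CE = 0.2 V, I_C = (V_CC − 0.2)/R_C = 4.9/1.8 = 2.72 mA.
Check: β·I_B = 8.8 mA > I_C = 2.72 mA, confirming saturation.

saturation; I_C ≈ 2.7 mA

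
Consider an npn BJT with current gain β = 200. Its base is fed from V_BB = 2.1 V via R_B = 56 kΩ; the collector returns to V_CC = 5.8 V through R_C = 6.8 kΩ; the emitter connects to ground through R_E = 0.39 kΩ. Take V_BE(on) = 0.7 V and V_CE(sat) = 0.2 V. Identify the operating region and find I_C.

Assume active: I_B = (2.1 − 0.7)/(56 + 201×0.39) = 0.0104 mA, I_C = β·I_B = 2.08 mA.
Then V_CE = 5.8 − 2.08×6.8 − 2.09×0.39 = -9.18 V < 0.2 V — the active assumption fails.
Re-solve with V_CE = 0.2 V. KCL at the emitter: V_E/R_E = (V_BB−0.7−V_E)/R_B + (V_CC−0.2−V_E)/R_C, giving V_E = 0.311 V.
I_C = (V_CC − 0.2 − V_E)/R_C = (5.6 − 0.311)/6.8 = 0.778 mA.
Check: I_B = (1.4 − 0.311)/56 = 0.0194 mA, and β·I_B = 3.89 mA > I_C, confirming saturation.

saturation; I_C ≈ 0.78 mA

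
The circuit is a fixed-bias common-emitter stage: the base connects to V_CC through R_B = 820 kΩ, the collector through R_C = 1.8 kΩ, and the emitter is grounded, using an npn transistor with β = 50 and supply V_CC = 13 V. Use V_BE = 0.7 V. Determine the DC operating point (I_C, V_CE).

Base loop: V_CC = I_B·R_B + V_BE, so I_B = (13 − 0.7)/820 kΩ = 0.015 mA.
In the active region I_C = β·I_B = 50 × 0.015 = 0.75 mA.
Collector loop: V_CE = V_CC − I_C·R_C = 13 − 0.75×1.8 = 11.7 V.
Since V_CE = 11.7 V > V_CE(sat) ≈ 0.2 V, the transistor is in the active region as assumed.

I_C ≈ 0.75 mA, V_CE ≈ 12 V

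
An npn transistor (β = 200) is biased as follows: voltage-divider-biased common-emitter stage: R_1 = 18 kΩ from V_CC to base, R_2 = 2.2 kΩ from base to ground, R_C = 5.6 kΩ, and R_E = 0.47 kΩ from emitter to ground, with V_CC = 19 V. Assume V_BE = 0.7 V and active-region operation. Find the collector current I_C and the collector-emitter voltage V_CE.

Thevenize the base divider: V_Th = V_CC·R_2/(R_1+R_2) = 19×2.2/20.2 = 2.07 V, R_Th = R_1‖R_2 = 1.96 kΩ.
Base-emitter loop: V_Th = I_B·R_Th + V_BE + (β+1)I_B·R_E, so I_B = (2.07 − 0.7) / (1.96 + 201×0.47) = 0.0142 mA.
I_C = β·I_B = 200×0.0142 = 2.84 mA, and I_E = (β+1)I_B = 2.85 mA.
V_CE = V_CC − I_C·R_C − I_E·R_E = 19 − 2.84×5.6 − 2.85×0.47 = 1.75 V.
V_CE = 1.75 V > 0.2 V confirms active-region operation.

I_C ≈ 2.8 mA, V_CE ≈ 1.8 V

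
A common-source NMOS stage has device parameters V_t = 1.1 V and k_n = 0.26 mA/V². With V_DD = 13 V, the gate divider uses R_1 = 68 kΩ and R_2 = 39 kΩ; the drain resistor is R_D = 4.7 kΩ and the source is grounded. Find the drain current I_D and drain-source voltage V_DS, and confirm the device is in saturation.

V_G = V_DD·R_2/(R_1+R_2) = 13×39/107 = 4.74 V. With the source grounded, V_GS = V_G = 4.74 V.
Assume saturation: I_D = (k_n/2)(V_GS − V_t)² = (0.26/2)×(4.74 − 1.1)² = 0.13×3.64² = 1.72 mA.
V_DS = V_DD − I_D·R_D = 13 − 1.72×4.7 = 4.91 V.
Saturation requires V_DS ≥ V_GS − V_t = 3.64 V; 4.91 ≥ 3.64 ✓.

I_D ≈ 1.7 mA, V_DS ≈ 4.9 V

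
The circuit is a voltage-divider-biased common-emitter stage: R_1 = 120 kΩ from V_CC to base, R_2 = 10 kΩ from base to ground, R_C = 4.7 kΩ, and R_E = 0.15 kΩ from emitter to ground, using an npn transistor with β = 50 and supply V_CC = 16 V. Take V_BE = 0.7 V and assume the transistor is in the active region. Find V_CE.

Thevenize the base divider: V_Th = V_CC·R_2/(R_1+R_2) = 16×10/130 = 1.23 V, R_Th = R_1‖R_2 = 9.23 kΩ.
Base-emitter loop: V_Th = I_B·R_Th + V_BE + (β+1)I_B·R_E, so I_B = (1.23 − 0.7) / (9.23 + 51×0.15) = 0.0314 mA.
I_C = β·I_B = 50×0.0314 = 1.57 mA, and I_E = (β+1)I_B = 1.6 mA.
V_CE = V_CC − I_C·R_C − I_E·R_E = 16 − 1.57×4.7 − 1.6×0.15 = 8.37 V.
V_CE = 8.37 V > 0.2 V confirms active-region operation.

V_CE ≈ 8.4 V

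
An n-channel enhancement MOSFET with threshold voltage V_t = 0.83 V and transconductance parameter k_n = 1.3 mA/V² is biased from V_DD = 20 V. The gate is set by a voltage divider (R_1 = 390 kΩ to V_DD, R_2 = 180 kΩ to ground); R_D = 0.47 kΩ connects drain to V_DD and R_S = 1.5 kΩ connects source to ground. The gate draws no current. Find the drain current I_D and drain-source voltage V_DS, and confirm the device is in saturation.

V_G = V_DD·R_2/(R_1+R_2) = 20×180/570 = 6.32 V.
Assume saturation: I_D = (k_n/2)(V_GS − V_t)² with V_GS = V_G − I_D·R_S = 6.32 − 1.5·I_D.
Substituting gives 1.46·I_D² − 11.7·I_D + 19.6 = 0, with roots I_D = 2.38 or 5.62 mA.
The root I_D = 5.62 mA gives V_GS = -2.11 V ≤ V_t, so take I_D = 2.38 mA.
Then V_GS = 2.74 V and V_DS = V_DD − I_D(R_D+R_S) = 20 − 2.38×1.97 = 15.3 V.
Saturation requires V_DS ≥ V_GS − V_t = 1.91 V; 15.3 ≥ 1.91 ✓.

I_D ≈ 2.4 mA, V_DS ≈ 15 V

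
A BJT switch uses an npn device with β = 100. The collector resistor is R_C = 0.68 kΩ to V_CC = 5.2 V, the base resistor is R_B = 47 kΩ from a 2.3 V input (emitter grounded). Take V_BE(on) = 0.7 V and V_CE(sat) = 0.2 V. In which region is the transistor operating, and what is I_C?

active; I_C ≈ 3.4 mA

Assume active. Base-emitter loop: I_B = (V_BB − V_BE)/R_B = (2.3 − 0.7)/47 = 0.034 mA.
I_C = β·I_B = 100×0.034 = 3.4 mA.
V_CE = V_CC − I_C·R_C = 5.2 − 3.4×0.68 = 2.89 V > V_CE(sat), so the active-region assumption holds.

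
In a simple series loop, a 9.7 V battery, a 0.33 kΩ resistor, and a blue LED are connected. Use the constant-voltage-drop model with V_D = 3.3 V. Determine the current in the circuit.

KVL around the loop: 9.7 = V_D + I·R = 3.3 + I × 0.33 kΩ.
So I = (9.7 − 3.3) / 0.33 kΩ = 6.4 / 0.33 = 19.4 mA.

I ≈ 19 mA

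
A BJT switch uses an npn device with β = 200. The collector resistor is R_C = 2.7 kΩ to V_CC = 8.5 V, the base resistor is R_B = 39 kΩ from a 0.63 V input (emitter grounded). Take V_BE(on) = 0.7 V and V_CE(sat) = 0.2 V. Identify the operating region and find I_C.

V_BB = 0.63 V ≤ V_BE(on) = 0.7 V, so the base-emitter junction is not forward biased.
The transistor is in cutoff: I_B = I_C = 0.

cutoff; I_C ≈ 0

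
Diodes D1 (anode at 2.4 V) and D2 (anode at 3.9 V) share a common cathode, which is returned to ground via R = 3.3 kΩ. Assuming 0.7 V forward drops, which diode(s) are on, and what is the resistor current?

Only D2 conducts; I_R ≈ 0.97 mA

Assume both conduct. Then node N would need to be at both 2.4−0.7 = 1.7 V and 3.9−0.7 = 3.2 V, which is impossible.
Assume only D2 conducts: V_N = 3.9 − 0.7 = 3.2 V, so I_R = 3.2/3.3 = 0.97 mA.
Check D1: its anode-to-cathode voltage is 2.4 − 3.2 = -0.8 V < 0.7 V, so it is off. The assumption is consistent.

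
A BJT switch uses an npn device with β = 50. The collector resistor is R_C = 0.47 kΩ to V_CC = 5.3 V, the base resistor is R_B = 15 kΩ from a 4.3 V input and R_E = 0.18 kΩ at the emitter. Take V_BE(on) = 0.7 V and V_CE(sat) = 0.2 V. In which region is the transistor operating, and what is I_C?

Assume active. Base-emitter loop: I_B = (V_BB − V_BE)/(R_B + (β+1)R_E) = (4.3 − 0.7)/(15 + 51×0.18) = 0.149 mA.
I_C = β·I_B = 50×0.149 = 7.44 mA.
V_CE = V_CC − I_C·R_C − I_E·R_E = 5.3 − 7.44×0.47 − 7.59×0.18 = 0.434 V > V_CE(sat), so the active-region assumption holds.

active; I_C ≈ 7.4 mA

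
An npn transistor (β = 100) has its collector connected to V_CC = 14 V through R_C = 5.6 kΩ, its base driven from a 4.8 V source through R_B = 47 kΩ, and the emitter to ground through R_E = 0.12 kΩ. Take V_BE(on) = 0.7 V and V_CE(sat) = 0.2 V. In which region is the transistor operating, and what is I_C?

Assume active: I_B = (4.8 − 0.7)/(47 + 101×0.12) = 0.0694 mA, I_C = β·I_B = 6.94 mA.
Then V_CE = 14 − 6.94×5.6 − 7×0.12 = -25.7 V < 0.2 V — the active assumption fails.
Re-solve with V_CE = 0.2 V. KCL at the emitter: V_E/R_E = (V_BB−0.7−V_E)/R_B + (V_CC−0.2−V_E)/R_C, giving V_E = 0.299 V.
I_C = (V_CC − 0.2 − V_E)/R_C = (13.8 − 0.299)/5.6 = 2.41 mA.
Check: I_B = (4.1 − 0.299)/47 = 0.0809 mA, and β·I_B = 8.09 mA > I_C, confirming saturation.

saturation; I_C ≈ 2.4 mA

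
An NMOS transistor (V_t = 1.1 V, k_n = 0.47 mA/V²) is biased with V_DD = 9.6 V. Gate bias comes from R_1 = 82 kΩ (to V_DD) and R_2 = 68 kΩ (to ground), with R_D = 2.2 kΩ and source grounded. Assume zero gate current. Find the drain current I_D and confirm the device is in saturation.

V_G = V_DD·R_2/(R_1+R_2) = 9.6×68/150 = 4.35 V. With the source grounded, V_GS = V_G = 4.35 V.
Assume saturation: I_D = (k_n/2)(V_GS − V_t)² = (0.47/2)×(4.35 − 1.1)² = 0.235×3.25² = 2.49 mA.
V_DS = V_DD − I_D·R_D = 9.6 − 2.49×2.2 = 4.13 V.
Saturation requires V_DS ≥ V_GS − V_t = 3.25 V; 4.13 ≥ 3.25 ✓.

I_D ≈ 2.5 mA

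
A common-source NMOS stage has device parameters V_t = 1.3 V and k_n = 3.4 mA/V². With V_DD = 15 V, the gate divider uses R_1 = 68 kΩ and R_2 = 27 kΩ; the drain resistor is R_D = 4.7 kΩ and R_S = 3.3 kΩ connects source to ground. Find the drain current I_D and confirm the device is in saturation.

V_G = V_DD·R_2/(R_1+R_2) = 15×27/95 = 4.26 V.
Assume saturation: I_D = (k_n/2)(V_GS − V_t)² with V_GS = V_G − I_D·R_S = 4.26 − 3.3·I_D.
Substituting gives 18.5·I_D² − 34.2·I_D + 14.9 = 0, with roots I_D = 0.703 or 1.15 mA.
The root I_D = 1.15 mA gives V_GS = 0.479 V ≤ V_t, so take I_D = 0.703 mA.
Then V_GS = 1.94 V and V_DS = V_DD − I_D(R_D+R_S) = 15 − 0.703×8 = 9.38 V.
Saturation requires V_DS ≥ V_GS − V_t = 0.643 V; 9.38 ≥ 0.643 ✓.

I_D ≈ 0.7 mA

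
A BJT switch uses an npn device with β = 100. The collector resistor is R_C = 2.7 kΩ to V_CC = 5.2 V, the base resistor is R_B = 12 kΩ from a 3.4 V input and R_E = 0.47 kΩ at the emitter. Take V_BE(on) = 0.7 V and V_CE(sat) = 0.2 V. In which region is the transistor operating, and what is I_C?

saturation; I_C ≈ 1.6 mA

Assume active: I_B = (3.4 − 0.7)/(12 + 101×0.47) = 0.0454 mA, I_C = β·I_B = 4.54 mA.
Then V_CE = 5.2 − 4.54×2.7 − 4.59×0.47 = -9.21 V < 0.2 V — the active assumption fails.
Re-solve with V_CE = 0.2 V. KCL at the emitter: V_E/R_E = (V_BB−0.7−V_E)/R_B + (V_CC−0.2−V_E)/R_C, giving V_E = 0.805 V.
I_C = (V_CC − 0.2 − V_E)/R_C = (5 − 0.805)/2.7 = 1.55 mA.
Check: I_B = (2.7 − 0.805)/12 = 0.158 mA, and β·I_B = 15.8 mA > I_C, confirming saturation.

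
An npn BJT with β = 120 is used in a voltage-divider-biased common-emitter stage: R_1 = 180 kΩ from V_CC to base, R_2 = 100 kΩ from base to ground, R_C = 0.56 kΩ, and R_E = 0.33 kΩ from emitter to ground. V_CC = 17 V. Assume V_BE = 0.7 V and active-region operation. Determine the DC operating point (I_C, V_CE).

Thevenize the base divider: V_Th = V_CC·R_2/(R_1+R_2) = 17×100/280 = 6.07 V, R_Th = R_1‖R_2 = 64.3 kΩ.
Base-emitter loop: V_Th = I_B·R_Th + V_BE + (β+1)I_B·R_E, so I_B = (6.07 − 0.7) / (64.3 + 121×0.33) = 0.0515 mA.
I_C = β·I_B = 120×0.0515 = 6.18 mA, and I_E = (β+1)I_B = 6.24 mA.
V_CE = V_CC − I_C·R_C − I_E·R_E = 17 − 6.18×0.56 − 6.24×0.33 = 11.5 V.
V_CE = 11.5 V > 0.2 V confirms active-region operation.

I_C ≈ 6.2 mA, V_CE ≈ 11 V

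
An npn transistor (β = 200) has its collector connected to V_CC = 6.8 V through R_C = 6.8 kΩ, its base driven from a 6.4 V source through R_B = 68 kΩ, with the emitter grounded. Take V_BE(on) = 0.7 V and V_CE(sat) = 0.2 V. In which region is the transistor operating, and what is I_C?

Assume active: I_B = (6.4 − 0.7)/68 = 0.0838 mA, giving I_C = β·I_B = 16.8 mA.
But then V_CE = 6.8 − 16.8×6.8 = -107 V < V_CE(sat) = 0.2 V — impossible in the active region.
So the transistor is saturated. With V_CE = 0.2 V, I_C = (V_CC − 0.2)/R_C = 6.6/6.8 = 0.971 mA.
Check: β·I_B = 16.8 mA > I_C = 0.971 mA, confirming saturation.

saturation; I_C ≈ 0.97 mA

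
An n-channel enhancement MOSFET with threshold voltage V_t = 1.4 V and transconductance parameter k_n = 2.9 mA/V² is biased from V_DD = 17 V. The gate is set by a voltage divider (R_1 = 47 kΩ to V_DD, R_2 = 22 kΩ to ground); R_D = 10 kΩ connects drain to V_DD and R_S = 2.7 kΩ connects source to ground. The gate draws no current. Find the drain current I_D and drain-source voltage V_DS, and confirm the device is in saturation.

I_D ≈ 1.2 mA, V_DS ≈ 2.3 V

V_G = V_DD·R_2/(R_1+R_2) = 17×22/69 = 5.42 V.
Assume saturation: I_D = (k_n/2)(V_GS − V_t)² with V_GS = V_G − I_D·R_S = 5.42 − 2.7·I_D.
Substituting gives 10.6·I_D² − 32.5·I_D + 23.4 = 0, with roots I_D = 1.16 or 1.91 mA.
The root I_D = 1.91 mA gives V_GS = 0.251 V ≤ V_t, so take I_D = 1.16 mA.
Then V_GS = 2.29 V and V_DS = V_DD − I_D(R_D+R_S) = 17 − 1.16×12.7 = 2.29 V.
Saturation requires V_DS ≥ V_GS − V_t = 0.894 V; 2.29 ≥ 0.894 ✓.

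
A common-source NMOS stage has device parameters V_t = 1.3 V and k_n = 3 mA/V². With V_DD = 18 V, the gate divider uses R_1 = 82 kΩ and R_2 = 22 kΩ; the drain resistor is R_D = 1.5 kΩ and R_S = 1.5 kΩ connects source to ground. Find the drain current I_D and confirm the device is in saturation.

V_G = V_DD·R_2/(R_1+R_2) = 18×22/104 = 3.81 V.
Assume saturation: I_D = (k_n/2)(V_GS − V_t)² with V_GS = V_G − I_D·R_S = 3.81 − 1.5·I_D.
Substituting gives 3.38·I_D² − 12.3·I_D + 9.43 = 0, with roots I_D = 1.1 or 2.54 mA.
The root I_D = 2.54 mA gives V_GS = -0.00107 V ≤ V_t, so take I_D = 1.1 mA.
Then V_GS = 2.16 V and V_DS = V_DD − I_D(R_D+R_S) = 18 − 1.1×3 = 14.7 V.
Saturation requires V_DS ≥ V_GS − V_t = 0.857 V; 14.7 ≥ 0.857 ✓.

I_D ≈ 1.1 mA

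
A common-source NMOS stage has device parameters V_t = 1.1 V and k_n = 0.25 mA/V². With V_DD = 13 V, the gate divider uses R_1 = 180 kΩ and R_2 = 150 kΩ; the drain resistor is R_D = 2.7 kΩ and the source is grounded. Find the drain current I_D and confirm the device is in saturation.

V_G = V_DD·R_2/(R_1+R_2) = 13×150/330 = 5.91 V. With the source grounded, V_GS = V_G = 5.91 V.
Assume saturation: I_D = (k_n/2)(V_GS − V_t)² = (0.25/2)×(5.91 − 1.1)² = 0.125×4.81² = 2.89 mA.
V_DS = V_DD − I_D·R_D = 13 − 2.89×2.7 = 5.19 V.
Saturation requires V_DS ≥ V_GS − V_t = 4.81 V; 5.19 ≥ 4.81 ✓.

I_D ≈ 2.9 mA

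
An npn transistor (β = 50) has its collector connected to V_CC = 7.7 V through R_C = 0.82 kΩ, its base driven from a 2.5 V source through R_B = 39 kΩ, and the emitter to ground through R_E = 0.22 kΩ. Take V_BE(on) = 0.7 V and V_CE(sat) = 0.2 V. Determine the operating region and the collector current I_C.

Assume active. Base-emitter loop: I_B = (V_BB − V_BE)/(R_B + (β+1)R_E) = (2.5 − 0.7)/(39 + 51×0.22) = 0.0358 mA.
I_C = β·I_B = 50×0.0358 = 1.79 mA.
V_CE = V_CC − I_C·R_C − I_E·R_E = 7.7 − 1.79×0.82 − 1.83×0.22 = 5.83 V > V_CE(sat), so the active-region assumption holds.

active; I_C ≈ 1.8 mA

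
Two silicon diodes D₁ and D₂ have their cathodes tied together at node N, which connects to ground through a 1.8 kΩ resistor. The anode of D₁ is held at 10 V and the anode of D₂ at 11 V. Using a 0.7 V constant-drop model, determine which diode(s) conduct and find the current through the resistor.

Assume both conduct. Then node N would need to be at both 10−0.7 = 9.3 V and 11−0.7 = 10.3 V, which is impossible.
Assume only D₂ conducts: V_N = 11 − 0.7 = 10.3 V, so I_R = 10.3/1.8 = 5.72 mA.
Check D₁: its anode-to-cathode voltage is 10 − 10.3 = -0.3 V < 0.7 V, so it is off. The assumption is consistent.

Only D₂ conducts; I_R ≈ 5.7 mA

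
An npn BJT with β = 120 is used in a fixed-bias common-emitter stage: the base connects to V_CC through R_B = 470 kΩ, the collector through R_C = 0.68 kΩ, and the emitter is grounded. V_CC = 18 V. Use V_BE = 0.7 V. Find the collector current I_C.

I_C ≈ 4.4 mA

Base loop: V_CC = I_B·R_B + V_BE, so I_B = (18 − 0.7)/470 kΩ = 0.0368 mA.
In the active region I_C = β·I_B = 120 × 0.0368 = 4.42 mA.
Collector loop: V_CE = V_CC − I_C·R_C = 18 − 4.42×0.68 = 15 V.
Since V_CE = 15 V > V_CE(sat) ≈ 0.2 V, the transistor is in the active region as assumed.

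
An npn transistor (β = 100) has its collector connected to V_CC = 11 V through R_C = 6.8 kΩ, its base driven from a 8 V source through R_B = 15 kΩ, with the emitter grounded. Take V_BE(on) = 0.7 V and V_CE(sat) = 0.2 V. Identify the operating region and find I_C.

Assume active: I_B = (8 − 0.7)/15 = 0.487 mA, giving I_C = β·I_B = 48.7 mA.
But then V_CE = 11 − 48.7×6.8 = -320 V < V_CE(sat) = 0.2 V — impossible in the active region.
So the transistor is saturated. With V_CE = 0.2 V, I_C = (V_CC − 0.2)/R_C = 10.8/6.8 = 1.59 mA.
Check: β·I_B = 48.7 mA > I_C = 1.59 mA, confirming saturation.

saturation; I_C ≈ 1.6 mA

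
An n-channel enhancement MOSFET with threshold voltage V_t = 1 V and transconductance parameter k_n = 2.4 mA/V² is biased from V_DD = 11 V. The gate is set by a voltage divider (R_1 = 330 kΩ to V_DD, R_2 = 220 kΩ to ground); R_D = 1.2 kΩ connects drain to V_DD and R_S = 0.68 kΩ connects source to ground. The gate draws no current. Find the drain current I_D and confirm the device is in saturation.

V_G = V_DD·R_2/(R_1+R_2) = 11×220/550 = 4.4 V.
Assume saturation: I_D = (k_n/2)(V_GS − V_t)² with V_GS = V_G − I_D·R_S = 4.4 − 0.68·I_D.
Substituting gives 0.555·I_D² − 6.55·I_D + 13.9 = 0, with roots I_D = 2.77 or 9.04 mA.
The root I_D = 9.04 mA gives V_GS = -1.74 V ≤ V_t, so take I_D = 2.77 mA.
Then V_GS = 2.52 V and V_DS = V_DD − I_D(R_D+R_S) = 11 − 2.77×1.88 = 5.8 V.
Saturation requires V_DS ≥ V_GS − V_t = 1.52 V; 5.8 ≥ 1.52 ✓.

I_D ≈ 2.8 mA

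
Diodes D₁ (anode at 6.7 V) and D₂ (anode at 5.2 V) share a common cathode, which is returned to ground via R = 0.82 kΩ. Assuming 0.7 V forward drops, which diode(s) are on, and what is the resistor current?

Assume both conduct. Then node N would need to be at both 6.7−0.7 = 6 V and 5.2−0.7 = 4.5 V, which is impossible.
Assume only D₁ conducts: V_N = 6.7 − 0.7 = 6 V, so I_R = 6/0.82 = 7.32 mA.
Check D₂: its anode-to-cathode voltage is 5.2 − 6 = -0.8 V < 0.7 V, so it is off. The assumption is consistent.

Only D₁ conducts; I_R ≈ 7.3 mA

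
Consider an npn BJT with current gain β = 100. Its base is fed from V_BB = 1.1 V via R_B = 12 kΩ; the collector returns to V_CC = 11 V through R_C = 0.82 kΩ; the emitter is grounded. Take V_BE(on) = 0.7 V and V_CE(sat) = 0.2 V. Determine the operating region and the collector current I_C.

active; I_C ≈ 3.3 mA

Assume active. Base-emitter loop: I_B = (V_BB − V_BE)/R_B = (1.1 − 0.7)/12 = 0.0333 mA.
I_C = β·I_B = 100×0.0333 = 3.33 mA.
V_CE = V_CC − I_C·R_C = 11 − 3.33×0.82 = 8.27 V > V_CE(sat), so the active-region assumption holds.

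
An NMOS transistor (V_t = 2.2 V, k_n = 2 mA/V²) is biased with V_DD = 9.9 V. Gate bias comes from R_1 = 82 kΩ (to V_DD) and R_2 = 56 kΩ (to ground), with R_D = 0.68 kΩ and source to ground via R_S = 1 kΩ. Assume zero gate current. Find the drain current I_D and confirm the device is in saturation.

I_D ≈ 0.88 mA

V_G = V_DD·R_2/(R_1+R_2) = 9.9×56/138 = 4.02 V.
Assume saturation: I_D = (k_n/2)(V_GS − V_t)² with V_GS = V_G − I_D·R_S = 4.02 − 1·I_D.
Substituting gives 1·I_D² − 4.63·I_D + 3.3 = 0, with roots I_D = 0.88 or 3.76 mA.
The root I_D = 3.76 mA gives V_GS = 0.262 V ≤ V_t, so take I_D = 0.88 mA.
Then V_GS = 3.14 V and V_DS = V_DD − I_D(R_D+R_S) = 9.9 − 0.88×1.68 = 8.42 V.
Saturation requires V_DS ≥ V_GS − V_t = 0.938 V; 8.42 ≥ 0.938 ✓.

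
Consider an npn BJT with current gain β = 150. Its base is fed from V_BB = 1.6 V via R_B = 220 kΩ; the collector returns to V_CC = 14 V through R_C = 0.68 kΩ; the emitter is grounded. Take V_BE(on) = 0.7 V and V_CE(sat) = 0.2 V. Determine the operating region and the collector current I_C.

active; I_C ≈ 0.61 mA

Assume active. Base-emitter loop: I_B = (V_BB − V_BE)/R_B = (1.6 − 0.7)/220 = 0.00409 mA.
I_C = β·I_B = 150×0.00409 = 0.614 mA.
V_CE = V_CC − I_C·R_C = 14 − 0.614×0.68 = 13.6 V > V_CE(sat), so the active-region assumption holds.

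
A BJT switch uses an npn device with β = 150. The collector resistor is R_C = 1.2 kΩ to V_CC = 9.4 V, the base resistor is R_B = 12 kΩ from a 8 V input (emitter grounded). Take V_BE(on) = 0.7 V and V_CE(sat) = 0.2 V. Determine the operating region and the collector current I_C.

saturation; I_C ≈ 7.7 mA

Assume active: I_B = (8 − 0.7)/12 = 0.608 mA, giving I_C = β·I_B = 91.2 mA.
But then V_CE = 9.4 − 91.2×1.2 = -100 V < V_CE(sat) = 0.2 V — impossible in the active region.
So the transistor is saturated. With V_CE = 0.2 V, I_C = (V_CC − 0.2)/R_C = 9.2/1.2 = 7.67 mA.
Check: β·I_B = 91.2 mA > I_C = 7.67 mA, confirming saturation.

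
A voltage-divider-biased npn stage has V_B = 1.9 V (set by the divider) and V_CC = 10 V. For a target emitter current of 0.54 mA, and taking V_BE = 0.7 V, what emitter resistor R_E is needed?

R_E ≈ 2.2 kΩ

V_E = V_B − V_BE = 1.9 − 0.7 = 1.2 V.
R_E = V_E / I_E = 1.2 / 0.54 = 2.22 kΩ.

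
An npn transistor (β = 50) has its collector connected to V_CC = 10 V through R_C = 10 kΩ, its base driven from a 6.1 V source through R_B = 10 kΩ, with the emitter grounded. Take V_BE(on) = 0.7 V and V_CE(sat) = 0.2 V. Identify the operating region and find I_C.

Assume active: I_B = (6.1 − 0.7)/10 = 0.54 mA, giving I_C = β·I_B = 27 mA.
But then V_CE = 10 − 27×10 = -260 V < V_CE(sat) = 0.2 V — impossible in the active region.
So the transistor is saturated. With V_CE = 0.2 V, I_C = (V_CC − 0.2)/R_C = 9.8/10 = 0.98 mA.
Check: β·I_B = 27 mA > I_C = 0.98 mA, confirming saturation.

saturation; I_C ≈ 0.98 mA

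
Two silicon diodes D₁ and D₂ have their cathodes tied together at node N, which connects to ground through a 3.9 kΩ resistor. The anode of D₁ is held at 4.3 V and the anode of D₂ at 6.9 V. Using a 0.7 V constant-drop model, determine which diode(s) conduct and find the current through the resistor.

Only D₂ conducts; I_R ≈ 1.6 mA

Assume both conduct. Then node N would need to be at both 4.3−0.7 = 3.6 V and 6.9−0.7 = 6.2 V, which is impossible.
Assume only D₂ conducts: V_N = 6.9 − 0.7 = 6.2 V, so I_R = 6.2/3.9 = 1.59 mA.
Check D₁: its anode-to-cathode voltage is 4.3 − 6.2 = -1.9 V < 0.7 V, so it is off. The assumption is consistent.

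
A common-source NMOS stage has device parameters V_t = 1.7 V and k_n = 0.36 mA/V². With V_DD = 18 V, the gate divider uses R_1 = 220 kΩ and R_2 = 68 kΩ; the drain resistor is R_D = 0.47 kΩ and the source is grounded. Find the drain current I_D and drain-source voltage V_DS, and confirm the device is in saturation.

V_G = V_DD·R_2/(R_1+R_2) = 18×68/288 = 4.25 V. With the source grounded, V_GS = V_G = 4.25 V.
Assume saturation: I_D = (k_n/2)(V_GS − V_t)² = (0.36/2)×(4.25 − 1.7)² = 0.18×2.55² = 1.17 mA.
V_DS = V_DD − I_D·R_D = 18 − 1.17×0.47 = 17.4 V.
Saturation requires V_DS ≥ V_GS − V_t = 2.55 V; 17.4 ≥ 2.55 ✓.

I_D ≈ 1.2 mA, V_DS ≈ 17 V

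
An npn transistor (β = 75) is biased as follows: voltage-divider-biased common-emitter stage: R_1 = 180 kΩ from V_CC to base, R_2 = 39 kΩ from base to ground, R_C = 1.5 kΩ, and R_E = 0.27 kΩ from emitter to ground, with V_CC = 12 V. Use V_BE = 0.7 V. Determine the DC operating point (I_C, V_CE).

I_C ≈ 2 mA, V_CE ≈ 8.4 V

Thevenize the base divider: V_Th = V_CC·R_2/(R_1+R_2) = 12×39/219 = 2.14 V, R_Th = R_1‖R_2 = 32.1 kΩ.
Base-emitter loop: V_Th = I_B·R_Th + V_BE + (β+1)I_B·R_E, so I_B = (2.14 − 0.7) / (32.1 + 76×0.27) = 0.0273 mA.
I_C = β·I_B = 75×0.0273 = 2.05 mA, and I_E = (β+1)I_B = 2.08 mA.
V_CE = V_CC − I_C·R_C − I_E·R_E = 12 − 2.05×1.5 − 2.08×0.27 = 8.36 V.
V_CE = 8.36 V > 0.2 V confirms active-region operation.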